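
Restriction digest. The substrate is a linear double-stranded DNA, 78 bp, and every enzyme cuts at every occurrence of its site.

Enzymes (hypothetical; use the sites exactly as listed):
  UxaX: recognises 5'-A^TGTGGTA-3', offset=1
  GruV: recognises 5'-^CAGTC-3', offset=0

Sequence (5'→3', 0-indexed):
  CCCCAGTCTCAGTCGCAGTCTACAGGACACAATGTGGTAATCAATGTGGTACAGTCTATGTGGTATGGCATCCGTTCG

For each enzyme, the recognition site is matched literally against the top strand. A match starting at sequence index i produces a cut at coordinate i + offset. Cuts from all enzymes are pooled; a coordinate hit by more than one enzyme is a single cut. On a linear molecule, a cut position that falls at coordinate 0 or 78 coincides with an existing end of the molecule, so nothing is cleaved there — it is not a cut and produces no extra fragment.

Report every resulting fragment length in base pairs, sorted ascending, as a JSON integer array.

Scan for sites:
  UxaX (ATGTGGTA, off=1): starts [31, 43, 57] → cuts [32, 44, 58]
  GruV (CAGTC, off=0): starts [3, 9, 15, 51] → cuts [3, 9, 15, 51]

All cut coordinates (distinct, sorted): [3, 9, 15, 32, 44, 51, 58]

Fragments:
  [0,3): 3 bp
  [3,9): 6 bp
  [9,15): 6 bp
  [15,32): 17 bp
  [32,44): 12 bp
  [44,51): 7 bp
  [51,58): 7 bp
  [58,78): 20 bp

[3,6,6,7,7,12,17,20]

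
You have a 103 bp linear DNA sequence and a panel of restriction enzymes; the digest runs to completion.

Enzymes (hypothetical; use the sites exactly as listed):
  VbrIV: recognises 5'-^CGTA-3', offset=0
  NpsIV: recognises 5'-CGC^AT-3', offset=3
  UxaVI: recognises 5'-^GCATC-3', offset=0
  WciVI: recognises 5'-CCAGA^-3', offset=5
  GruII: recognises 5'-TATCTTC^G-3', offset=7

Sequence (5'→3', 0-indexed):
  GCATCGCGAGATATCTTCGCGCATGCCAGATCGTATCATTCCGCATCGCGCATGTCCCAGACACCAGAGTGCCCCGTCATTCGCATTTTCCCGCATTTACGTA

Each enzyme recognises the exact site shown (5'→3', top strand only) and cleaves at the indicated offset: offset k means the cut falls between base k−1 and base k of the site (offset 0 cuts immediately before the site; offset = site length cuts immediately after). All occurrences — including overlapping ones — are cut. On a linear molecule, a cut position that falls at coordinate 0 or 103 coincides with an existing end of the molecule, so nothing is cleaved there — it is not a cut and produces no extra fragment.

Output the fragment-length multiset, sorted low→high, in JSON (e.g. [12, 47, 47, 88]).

[1,2,4,4,5,7,7,8,10,10,11,16,18]

Per-enzyme occurrences:
  VbrIV (CGTA, off=0): starts [31, 99] → cuts [31, 99]
  NpsIV (CGCAT, off=3): starts [19, 41, 48, 81, 91] → cuts [22, 44, 51, 84, 94]
  UxaVI (GCATC, off=0): starts [0, 42] → cuts [42] (position 0 is a terminus of the linear molecule — no cut)
  WciVI (CCAGA, off=5): starts [25, 56, 63] → cuts [30, 61, 68]
  GruII (TATCTTCG, off=7): starts [11] → cuts [18]

Pooled cuts: [18, 22, 30, 31, 42, 44, 51, 61, 68, 84, 94, 99]

Fragment lengths:
  [0,18): 18 bp
  [18,22): 4 bp
  [22,30): 8 bp
  [30,31): 1 bp
  [31,42): 11 bp
  [42,44): 2 bp
  [44,51): 7 bp
  [51,61): 10 bp
  [61,68): 7 bp
  [68,84): 16 bp
  [84,94): 10 bp
  [94,99): 5 bp
  [99,103): 4 bp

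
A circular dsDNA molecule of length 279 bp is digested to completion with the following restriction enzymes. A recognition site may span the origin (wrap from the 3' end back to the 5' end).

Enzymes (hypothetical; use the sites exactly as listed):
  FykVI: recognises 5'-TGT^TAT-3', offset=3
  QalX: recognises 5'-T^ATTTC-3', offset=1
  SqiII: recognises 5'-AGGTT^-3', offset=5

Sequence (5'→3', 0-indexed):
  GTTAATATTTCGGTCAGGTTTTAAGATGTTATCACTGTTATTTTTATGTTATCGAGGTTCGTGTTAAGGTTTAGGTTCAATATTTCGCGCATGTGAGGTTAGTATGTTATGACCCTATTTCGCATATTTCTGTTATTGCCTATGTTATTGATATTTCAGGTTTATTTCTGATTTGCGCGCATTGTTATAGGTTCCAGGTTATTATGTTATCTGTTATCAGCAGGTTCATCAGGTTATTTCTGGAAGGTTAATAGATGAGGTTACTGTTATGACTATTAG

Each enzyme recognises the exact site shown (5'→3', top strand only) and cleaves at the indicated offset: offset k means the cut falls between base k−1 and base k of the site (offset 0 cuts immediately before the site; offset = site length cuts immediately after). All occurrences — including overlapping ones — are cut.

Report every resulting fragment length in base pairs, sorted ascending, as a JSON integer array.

[1,3,4,5,6,7,7,7,7,7,8,8,9,9,9,9,9,10,10,11,12,12,12,13,14,14,15,19,22]

Site scan:
  FykVI (TGTTAT, off=3): starts [26, 35, 46, 104, 130, 142, 182, 204, 211, 264] → cuts [29, 38, 49, 107, 133, 145, 185, 207, 214, 267]
  QalX (TATTTC, off=1): starts [5, 80, 115, 124, 151, 162, 234] → cuts [6, 81, 116, 125, 152, 163, 235]
  SqiII (AGGTT, off=5): starts [15, 54, 66, 72, 95, 157, 188, 195, 221, 230, 244, 257, 277] → cuts [3, 20, 59, 71, 77, 100, 162, 193, 200, 226, 235, 249, 262]

All cut coordinates (distinct, sorted): [3, 6, 20, 29, 38, 49, 59, 71, 77, 81, 100, 107, 116, 125, 133, 145, 152, 162, 163, 185, 193, 200, 207, 214, 226, 235, 249, 262, 267]

Fragment lengths:
  3→6: 3 bp
  6→20: 14 bp
  20→29: 9 bp
  29→38: 9 bp
  38→49: 11 bp
  49→59: 10 bp
  59→71: 12 bp
  71→77: 6 bp
  77→81: 4 bp
  81→100: 19 bp
  100→107: 7 bp
  107→116: 9 bp
  116→125: 9 bp
  125→133: 8 bp
  133→145: 12 bp
  145→152: 7 bp
  152→162: 10 bp
  162→163: 1 bp
  163→185: 22 bp
  185→193: 8 bp
  193→200: 7 bp
  200→207: 7 bp
  207→214: 7 bp
  214→226: 12 bp
  226→235: 9 bp
  235→249: 14 bp
  249→262: 13 bp
  262→267: 5 bp
  267→3 (wrap): 279-267+3 = 15 bp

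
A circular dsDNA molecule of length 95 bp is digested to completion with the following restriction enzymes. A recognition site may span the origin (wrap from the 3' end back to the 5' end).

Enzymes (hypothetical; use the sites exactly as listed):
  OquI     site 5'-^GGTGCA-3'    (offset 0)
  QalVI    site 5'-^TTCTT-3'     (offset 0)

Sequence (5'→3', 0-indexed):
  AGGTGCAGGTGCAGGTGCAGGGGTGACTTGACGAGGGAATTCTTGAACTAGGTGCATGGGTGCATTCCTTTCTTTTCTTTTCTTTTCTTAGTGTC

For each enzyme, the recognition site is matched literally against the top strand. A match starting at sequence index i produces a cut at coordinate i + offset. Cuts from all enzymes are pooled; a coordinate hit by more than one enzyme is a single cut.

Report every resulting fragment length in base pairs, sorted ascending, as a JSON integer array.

[5,5,5,6,6,8,11,11,12,26]

Per-enzyme occurrences:
  OquI GGTGCA/0: at [1, 7, 13, 50, 58] ⇒ [1, 7, 13, 50, 58]
  QalVI TTCTT/0: at [39, 69, 74, 79, 84] ⇒ [39, 69, 74, 79, 84]

Pooled cuts: [1, 7, 13, 39, 50, 58, 69, 74, 79, 84]

Fragments:
  1→7: 6 bp
  7→13: 6 bp
  13→39: 26 bp
  39→50: 11 bp
  50→58: 8 bp
  58→69: 11 bp
  69→74: 5 bp
  74→79: 5 bp
  79→84: 5 bp
  84→1 (wrap): 95-84+1 = 12 bp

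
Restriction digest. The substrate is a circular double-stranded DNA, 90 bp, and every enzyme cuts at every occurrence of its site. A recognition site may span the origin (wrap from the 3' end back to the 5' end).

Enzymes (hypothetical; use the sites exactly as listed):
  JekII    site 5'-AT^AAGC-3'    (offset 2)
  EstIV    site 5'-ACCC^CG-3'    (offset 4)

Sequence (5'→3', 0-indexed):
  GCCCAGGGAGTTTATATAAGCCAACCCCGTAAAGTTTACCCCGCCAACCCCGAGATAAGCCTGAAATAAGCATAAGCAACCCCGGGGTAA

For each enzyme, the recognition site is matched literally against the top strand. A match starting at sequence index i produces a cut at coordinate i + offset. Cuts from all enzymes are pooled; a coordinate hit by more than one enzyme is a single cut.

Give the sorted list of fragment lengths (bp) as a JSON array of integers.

[6,6,9,9,10,11,14,25]

Site scan:
  JekII ATAAGC/2: at [15, 54, 65, 71] ⇒ [17, 56, 67, 73]
  EstIV ACCCCG/4: at [23, 37, 46, 78] ⇒ [27, 41, 50, 82]

Pooled cuts: [17, 27, 41, 50, 56, 67, 73, 82]

Fragments:
  17→27: 10 bp
  27→41: 14 bp
  41→50: 9 bp
  50→56: 6 bp
  56→67: 11 bp
  67→73: 6 bp
  73→82: 9 bp
  82→17 (wrap): 90-82+17 = 25 bp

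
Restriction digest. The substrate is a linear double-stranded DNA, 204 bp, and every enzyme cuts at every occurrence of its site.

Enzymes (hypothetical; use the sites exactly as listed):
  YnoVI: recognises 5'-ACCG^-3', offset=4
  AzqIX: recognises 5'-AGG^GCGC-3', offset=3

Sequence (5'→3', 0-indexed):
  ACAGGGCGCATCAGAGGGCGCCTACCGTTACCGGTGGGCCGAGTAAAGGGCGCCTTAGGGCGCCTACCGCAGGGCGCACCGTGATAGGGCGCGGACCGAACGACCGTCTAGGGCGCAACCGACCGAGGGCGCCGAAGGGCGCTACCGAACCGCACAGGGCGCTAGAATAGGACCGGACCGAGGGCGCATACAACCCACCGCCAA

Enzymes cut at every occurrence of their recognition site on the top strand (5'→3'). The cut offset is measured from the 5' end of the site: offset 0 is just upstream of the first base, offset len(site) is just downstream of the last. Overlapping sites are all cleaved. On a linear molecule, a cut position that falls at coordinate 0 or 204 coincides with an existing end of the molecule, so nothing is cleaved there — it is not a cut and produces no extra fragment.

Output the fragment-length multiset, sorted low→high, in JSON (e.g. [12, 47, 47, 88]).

[3,3,4,4,4,5,5,5,6,6,6,7,8,8,9,9,10,10,10,10,10,12,16,17,17]

Site scan:
  YnoVI (ACCG, off=4): starts [23, 29, 65, 77, 94, 102, 117, 121, 143, 148, 171, 176, 196] → cuts [27, 33, 69, 81, 98, 106, 121, 125, 147, 152, 175, 180, 200]
  AzqIX (AGGGCGC, off=3): starts [2, 14, 46, 56, 70, 85, 109, 125, 135, 155, 180] → cuts [5, 17, 49, 59, 73, 88, 112, 128, 138, 158, 183]

Pooled cuts: [5, 17, 27, 33, 49, 59, 69, 73, 81, 88, 98, 106, 112, 121, 125, 128, 138, 147, 152, 158, 175, 180, 183, 200]

Fragments:
  [0,5): 5 bp
  [5,17): 12 bp
  [17,27): 10 bp
  [27,33): 6 bp
  [33,49): 16 bp
  [49,59): 10 bp
  [59,69): 10 bp
  [69,73): 4 bp
  [73,81): 8 bp
  [81,88): 7 bp
  [88,98): 10 bp
  [98,106): 8 bp
  [106,112): 6 bp
  [112,121): 9 bp
  [121,125): 4 bp
  [125,128): 3 bp
  [128,138): 10 bp
  [138,147): 9 bp
  [147,152): 5 bp
  [152,158): 6 bp
  [158,175): 17 bp
  [175,180): 5 bp
  [180,183): 3 bp
  [183,200): 17 bp
  [200,204): 4 bp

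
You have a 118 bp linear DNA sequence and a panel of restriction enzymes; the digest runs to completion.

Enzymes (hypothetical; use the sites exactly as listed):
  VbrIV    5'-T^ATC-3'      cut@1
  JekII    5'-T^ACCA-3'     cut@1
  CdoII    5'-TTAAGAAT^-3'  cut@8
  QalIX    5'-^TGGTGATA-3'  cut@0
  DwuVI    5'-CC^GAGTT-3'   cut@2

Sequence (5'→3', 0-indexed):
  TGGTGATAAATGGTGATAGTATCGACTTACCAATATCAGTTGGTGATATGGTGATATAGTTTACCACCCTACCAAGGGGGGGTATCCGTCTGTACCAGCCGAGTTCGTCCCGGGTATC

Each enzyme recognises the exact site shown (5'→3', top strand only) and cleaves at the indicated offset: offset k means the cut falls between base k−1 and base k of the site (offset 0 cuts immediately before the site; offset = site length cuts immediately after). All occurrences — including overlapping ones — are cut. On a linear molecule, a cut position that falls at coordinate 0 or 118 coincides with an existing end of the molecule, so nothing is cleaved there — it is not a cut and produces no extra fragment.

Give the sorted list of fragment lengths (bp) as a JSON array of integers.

Per-enzyme occurrences:
  VbrIV (TATC, off=1): starts [19, 33, 82, 114] → cuts [20, 34, 83, 115]
  JekII (TACCA, off=1): starts [27, 61, 69, 92] → cuts [28, 62, 70, 93]
  CdoII (TTAAGAAT, off=8): no sites
  QalIX (TGGTGATA, off=0): starts [0, 10, 40, 48] → cuts [10, 40, 48] (position 0 is a terminus of the linear molecule — no cut)
  DwuVI (CCGAGTT, off=2): starts [98] → cuts [100]

All cut coordinates (distinct, sorted): [10, 20, 28, 34, 40, 48, 62, 70, 83, 93, 100, 115]

Fragment lengths:
  [0,10): 10 bp
  [10,20): 10 bp
  [20,28): 8 bp
  [28,34): 6 bp
  [34,40): 6 bp
  [40,48): 8 bp
  [48,62): 14 bp
  [62,70): 8 bp
  [70,83): 13 bp
  [83,93): 10 bp
  [93,100): 7 bp
  [100,115): 15 bp
  [115,118): 3 bp

[3,6,6,7,8,8,8,10,10,10,13,14,15]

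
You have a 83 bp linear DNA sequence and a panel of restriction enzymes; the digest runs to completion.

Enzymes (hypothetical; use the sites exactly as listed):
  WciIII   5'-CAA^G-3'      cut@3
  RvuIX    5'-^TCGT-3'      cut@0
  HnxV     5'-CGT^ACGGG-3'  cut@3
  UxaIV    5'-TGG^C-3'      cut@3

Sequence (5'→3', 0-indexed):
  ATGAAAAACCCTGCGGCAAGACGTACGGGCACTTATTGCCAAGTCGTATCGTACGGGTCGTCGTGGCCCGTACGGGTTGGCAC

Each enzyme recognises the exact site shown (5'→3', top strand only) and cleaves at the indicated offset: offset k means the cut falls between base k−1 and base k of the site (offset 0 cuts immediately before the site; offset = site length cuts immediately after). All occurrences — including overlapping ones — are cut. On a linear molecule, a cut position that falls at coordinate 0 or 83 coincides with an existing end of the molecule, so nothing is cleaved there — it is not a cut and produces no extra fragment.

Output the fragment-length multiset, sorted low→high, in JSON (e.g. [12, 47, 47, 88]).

Site scan:
  WciIII (CAAG, off=3): starts [16, 39] → cuts [19, 42]
  RvuIX (TCGT, off=0): starts [43, 48, 57, 60] → cuts [43, 48, 57, 60]
  HnxV (CGTACGGG, off=3): starts [21, 49, 68] → cuts [24, 52, 71]
  UxaIV (TGGC, off=3): starts [63, 77] → cuts [66, 80]

Pooled cuts: [19, 24, 42, 43, 48, 52, 57, 60, 66, 71, 80]

Fragments:
  [0,19): 19 bp
  [19,24): 5 bp
  [24,42): 18 bp
  [42,43): 1 bp
  [43,48): 5 bp
  [48,52): 4 bp
  [52,57): 5 bp
  [57,60): 3 bp
  [60,66): 6 bp
  [66,71): 5 bp
  [71,80): 9 bp
  [80,83): 3 bp

[1,3,3,4,5,5,5,5,6,9,18,19]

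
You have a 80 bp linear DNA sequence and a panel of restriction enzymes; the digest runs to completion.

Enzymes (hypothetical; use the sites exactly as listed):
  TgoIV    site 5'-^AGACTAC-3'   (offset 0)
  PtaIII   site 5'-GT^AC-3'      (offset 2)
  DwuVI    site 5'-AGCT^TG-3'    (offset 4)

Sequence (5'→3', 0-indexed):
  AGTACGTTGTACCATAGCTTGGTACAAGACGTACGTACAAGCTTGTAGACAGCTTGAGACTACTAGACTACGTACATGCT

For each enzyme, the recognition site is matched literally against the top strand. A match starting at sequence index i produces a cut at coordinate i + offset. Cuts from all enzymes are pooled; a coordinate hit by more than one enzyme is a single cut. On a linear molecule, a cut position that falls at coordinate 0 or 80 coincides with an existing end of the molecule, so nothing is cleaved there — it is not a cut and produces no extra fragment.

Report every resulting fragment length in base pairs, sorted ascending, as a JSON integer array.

[2,3,4,4,7,7,7,8,9,9,9,11]

Per-enzyme occurrences:
  TgoIV AGACTAC/0: at [56, 64] ⇒ [56, 64]
  PtaIII GTAC/2: at [1, 8, 21, 30, 34, 71] ⇒ [3, 10, 23, 32, 36, 73]
  DwuVI AGCTTG/4: at [15, 39, 50] ⇒ [19, 43, 54]

Pooled cuts: [3, 10, 19, 23, 32, 36, 43, 54, 56, 64, 73]

Fragments:
  [0,3): 3 bp
  [3,10): 7 bp
  [10,19): 9 bp
  [19,23): 4 bp
  [23,32): 9 bp
  [32,36): 4 bp
  [36,43): 7 bp
  [43,54): 11 bp
  [54,56): 2 bp
  [56,64): 8 bp
  [64,73): 9 bp
  [73,80): 7 bp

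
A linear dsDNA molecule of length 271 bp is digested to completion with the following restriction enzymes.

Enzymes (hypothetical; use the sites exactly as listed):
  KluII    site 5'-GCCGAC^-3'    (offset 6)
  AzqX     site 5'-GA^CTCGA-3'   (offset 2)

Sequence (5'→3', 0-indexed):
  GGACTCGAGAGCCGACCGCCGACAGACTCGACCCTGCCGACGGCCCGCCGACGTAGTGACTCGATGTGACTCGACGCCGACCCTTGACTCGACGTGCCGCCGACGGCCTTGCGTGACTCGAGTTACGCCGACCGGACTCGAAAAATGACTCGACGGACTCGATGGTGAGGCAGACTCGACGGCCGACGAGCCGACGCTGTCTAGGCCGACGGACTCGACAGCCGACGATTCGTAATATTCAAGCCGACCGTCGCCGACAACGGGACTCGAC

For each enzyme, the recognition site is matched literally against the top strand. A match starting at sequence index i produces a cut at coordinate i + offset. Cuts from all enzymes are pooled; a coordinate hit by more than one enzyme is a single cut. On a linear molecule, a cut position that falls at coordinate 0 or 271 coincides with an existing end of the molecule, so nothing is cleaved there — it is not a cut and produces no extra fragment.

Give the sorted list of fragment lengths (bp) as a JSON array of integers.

[3,3,3,4,6,6,7,7,7,8,9,10,10,11,12,12,12,13,13,13,15,15,16,17,17,22]

Per-enzyme occurrences:
  KluII GCCGAC/6: at [10, 17, 35, 46, 75, 98, 126, 181, 189, 204, 220, 242, 252] ⇒ [16, 23, 41, 52, 81, 104, 132, 187, 195, 210, 226, 248, 258]
  AzqX GACTCGA/2: at [1, 24, 57, 67, 85, 114, 134, 146, 155, 172, 211, 263] ⇒ [3, 26, 59, 69, 87, 116, 136, 148, 157, 174, 213, 265]

All cut coordinates (distinct, sorted): [3, 16, 23, 26, 41, 52, 59, 69, 81, 87, 104, 116, 132, 136, 148, 157, 174, 187, 195, 210, 213, 226, 248, 258, 265]

Fragments:
  [0,3): 3 bp
  [3,16): 13 bp
  [16,23): 7 bp
  [23,26): 3 bp
  [26,41): 15 bp
  [41,52): 11 bp
  [52,59): 7 bp
  [59,69): 10 bp
  [69,81): 12 bp
  [81,87): 6 bp
  [87,104): 17 bp
  [104,116): 12 bp
  [116,132): 16 bp
  [132,136): 4 bp
  [136,148): 12 bp
  [148,157): 9 bp
  [157,174): 17 bp
  [174,187): 13 bp
  [187,195): 8 bp
  [195,210): 15 bp
  [210,213): 3 bp
  [213,226): 13 bp
  [226,248): 22 bp
  [248,258): 10 bp
  [258,265): 7 bp
  [265,271): 6 bp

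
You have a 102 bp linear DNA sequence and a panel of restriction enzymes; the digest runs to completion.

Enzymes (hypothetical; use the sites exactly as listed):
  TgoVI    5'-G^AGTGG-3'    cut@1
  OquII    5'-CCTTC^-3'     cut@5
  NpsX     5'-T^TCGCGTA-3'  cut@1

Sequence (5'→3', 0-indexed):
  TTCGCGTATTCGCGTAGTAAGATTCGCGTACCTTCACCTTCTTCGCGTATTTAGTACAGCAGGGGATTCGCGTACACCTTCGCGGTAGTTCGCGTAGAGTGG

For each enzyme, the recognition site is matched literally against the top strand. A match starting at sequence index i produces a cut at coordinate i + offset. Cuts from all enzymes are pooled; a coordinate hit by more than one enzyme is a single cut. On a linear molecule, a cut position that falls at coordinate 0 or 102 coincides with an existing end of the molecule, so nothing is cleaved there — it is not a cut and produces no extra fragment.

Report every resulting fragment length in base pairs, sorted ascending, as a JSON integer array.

Scan for sites:
  TgoVI (GAGTGG, off=1): starts [96] → cuts [97]
  OquII (CCTTC, off=5): starts [30, 36, 76] → cuts [35, 41, 81]
  NpsX (TTCGCGTA, off=1): starts [0, 8, 22, 41, 66, 88] → cuts [1, 9, 23, 42, 67, 89]

Pooled cuts: [1, 9, 23, 35, 41, 42, 67, 81, 89, 97]

Fragment lengths:
  [0,1): 1 bp
  [1,9): 8 bp
  [9,23): 14 bp
  [23,35): 12 bp
  [35,41): 6 bp
  [41,42): 1 bp
  [42,67): 25 bp
  [67,81): 14 bp
  [81,89): 8 bp
  [89,97): 8 bp
  [97,102): 5 bp

[1,1,5,6,8,8,8,12,14,14,25]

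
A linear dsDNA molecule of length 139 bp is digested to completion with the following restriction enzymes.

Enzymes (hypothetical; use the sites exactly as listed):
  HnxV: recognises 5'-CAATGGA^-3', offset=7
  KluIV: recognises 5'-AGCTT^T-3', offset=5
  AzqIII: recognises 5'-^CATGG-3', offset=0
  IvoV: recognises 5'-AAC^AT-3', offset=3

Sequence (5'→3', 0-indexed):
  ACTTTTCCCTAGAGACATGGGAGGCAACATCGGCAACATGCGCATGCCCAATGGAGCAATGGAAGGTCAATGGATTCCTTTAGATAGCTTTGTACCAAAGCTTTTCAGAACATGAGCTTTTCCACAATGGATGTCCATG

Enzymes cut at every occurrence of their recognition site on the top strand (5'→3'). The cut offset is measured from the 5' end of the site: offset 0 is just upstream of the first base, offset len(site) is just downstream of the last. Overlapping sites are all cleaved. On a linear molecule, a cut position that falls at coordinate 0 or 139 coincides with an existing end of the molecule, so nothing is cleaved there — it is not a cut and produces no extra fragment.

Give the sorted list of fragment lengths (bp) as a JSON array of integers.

[8,8,8,8,9,11,12,13,13,15,16,18]

Site scan:
  HnxV CAATGGA/7: at [48, 56, 67, 124] ⇒ [55, 63, 74, 131]
  KluIV AGCTTT/5: at [85, 98, 114] ⇒ [90, 103, 119]
  AzqIII CATGG/0: at [15] ⇒ [15]
  IvoV AACAT/3: at [25, 34, 108] ⇒ [28, 37, 111]

All cut coordinates (distinct, sorted): [15, 28, 37, 55, 63, 74, 90, 103, 111, 119, 131]

Fragment lengths:
  [0,15): 15 bp
  [15,28): 13 bp
  [28,37): 9 bp
  [37,55): 18 bp
  [55,63): 8 bp
  [63,74): 11 bp
  [74,90): 16 bp
  [90,103): 13 bp
  [103,111): 8 bp
  [111,119): 8 bp
  [119,131): 12 bp
  [131,139): 8 bp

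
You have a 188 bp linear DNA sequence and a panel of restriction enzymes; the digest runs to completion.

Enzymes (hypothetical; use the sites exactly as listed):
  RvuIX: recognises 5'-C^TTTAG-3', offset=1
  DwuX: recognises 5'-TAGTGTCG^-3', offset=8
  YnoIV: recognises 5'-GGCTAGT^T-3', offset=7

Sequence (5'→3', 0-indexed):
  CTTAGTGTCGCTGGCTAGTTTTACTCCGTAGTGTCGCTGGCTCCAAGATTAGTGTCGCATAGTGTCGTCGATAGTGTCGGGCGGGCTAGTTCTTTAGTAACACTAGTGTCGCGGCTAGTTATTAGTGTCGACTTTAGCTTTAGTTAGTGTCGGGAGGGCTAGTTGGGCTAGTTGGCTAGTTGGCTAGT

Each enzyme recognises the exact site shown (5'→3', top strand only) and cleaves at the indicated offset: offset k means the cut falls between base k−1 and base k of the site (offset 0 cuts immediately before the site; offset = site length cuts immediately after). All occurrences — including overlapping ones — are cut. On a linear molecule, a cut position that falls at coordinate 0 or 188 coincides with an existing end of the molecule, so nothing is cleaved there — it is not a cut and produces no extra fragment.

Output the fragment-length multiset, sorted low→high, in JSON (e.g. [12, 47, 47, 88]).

[2,2,6,8,8,8,9,9,10,10,11,11,11,12,14,17,19,21]

Site scan:
  RvuIX (CTTTAG, off=1): starts [91, 131, 137] → cuts [92, 132, 138]
  DwuX (TAGTGTCG, off=8): starts [2, 28, 49, 59, 71, 103, 122, 144] → cuts [10, 36, 57, 67, 79, 111, 130, 152]
  YnoIV (GGCTAGTT, off=7): starts [12, 83, 112, 156, 165, 173] → cuts [19, 90, 119, 163, 172, 180]

Pooled cuts: [10, 19, 36, 57, 67, 79, 90, 92, 111, 119, 130, 132, 138, 152, 163, 172, 180]

Fragments:
  [0,10): 10 bp
  [10,19): 9 bp
  [19,36): 17 bp
  [36,57): 21 bp
  [57,67): 10 bp
  [67,79): 12 bp
  [79,90): 11 bp
  [90,92): 2 bp
  [92,111): 19 bp
  [111,119): 8 bp
  [119,130): 11 bp
  [130,132): 2 bp
  [132,138): 6 bp
  [138,152): 14 bp
  [152,163): 11 bp
  [163,172): 9 bp
  [172,180): 8 bp
  [180,188): 8 bp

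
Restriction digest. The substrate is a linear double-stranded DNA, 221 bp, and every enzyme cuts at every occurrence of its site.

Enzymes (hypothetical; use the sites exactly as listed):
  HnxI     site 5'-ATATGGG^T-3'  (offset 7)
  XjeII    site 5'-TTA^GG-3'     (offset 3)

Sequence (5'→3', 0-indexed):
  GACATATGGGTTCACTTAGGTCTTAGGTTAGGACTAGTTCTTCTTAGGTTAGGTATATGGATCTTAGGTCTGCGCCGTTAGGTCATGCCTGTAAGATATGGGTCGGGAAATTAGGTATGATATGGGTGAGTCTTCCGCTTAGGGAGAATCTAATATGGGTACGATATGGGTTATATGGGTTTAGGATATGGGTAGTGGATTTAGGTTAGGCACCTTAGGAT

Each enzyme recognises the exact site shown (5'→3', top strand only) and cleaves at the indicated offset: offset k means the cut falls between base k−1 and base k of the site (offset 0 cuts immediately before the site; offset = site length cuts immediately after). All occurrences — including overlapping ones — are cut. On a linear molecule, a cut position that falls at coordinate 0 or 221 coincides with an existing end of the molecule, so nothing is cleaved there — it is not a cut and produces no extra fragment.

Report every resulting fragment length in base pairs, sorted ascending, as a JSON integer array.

[4,4,5,5,5,7,8,9,9,9,10,11,11,11,13,14,15,15,16,18,22]

Per-enzyme occurrences:
  HnxI (ATATGGGT, off=7): starts [3, 95, 119, 152, 163, 172, 185] → cuts [10, 102, 126, 159, 170, 179, 192]
  XjeII (TTAGG, off=3): starts [15, 22, 27, 43, 48, 63, 77, 110, 138, 180, 200, 205, 214] → cuts [18, 25, 30, 46, 51, 66, 80, 113, 141, 183, 203, 208, 217]

Pooled cuts: [10, 18, 25, 30, 46, 51, 66, 80, 102, 113, 126, 141, 159, 170, 179, 183, 192, 203, 208, 217]

Fragment lengths:
  [0,10): 10 bp
  [10,18): 8 bp
  [18,25): 7 bp
  [25,30): 5 bp
  [30,46): 16 bp
  [46,51): 5 bp
  [51,66): 15 bp
  [66,80): 14 bp
  [80,102): 22 bp
  [102,113): 11 bp
  [113,126): 13 bp
  [126,141): 15 bp
  [141,159): 18 bp
  [159,170): 11 bp
  [170,179): 9 bp
  [179,183): 4 bp
  [183,192): 9 bp
  [192,203): 11 bp
  [203,208): 5 bp
  [208,217): 9 bp
  [217,221): 4 bp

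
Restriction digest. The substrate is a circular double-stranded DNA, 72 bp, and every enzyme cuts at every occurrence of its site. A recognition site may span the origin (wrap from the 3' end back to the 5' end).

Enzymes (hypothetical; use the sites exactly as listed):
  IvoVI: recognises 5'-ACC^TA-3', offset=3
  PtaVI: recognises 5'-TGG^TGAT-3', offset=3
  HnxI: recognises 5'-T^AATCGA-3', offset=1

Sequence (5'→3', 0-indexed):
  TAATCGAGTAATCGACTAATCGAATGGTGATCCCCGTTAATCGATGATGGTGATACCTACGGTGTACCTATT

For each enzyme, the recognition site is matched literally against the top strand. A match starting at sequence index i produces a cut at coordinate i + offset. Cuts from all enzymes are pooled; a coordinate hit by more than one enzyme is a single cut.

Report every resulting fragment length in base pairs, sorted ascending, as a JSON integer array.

Per-enzyme occurrences:
  IvoVI (ACCTA, off=3): starts [54, 65] → cuts [57, 68]
  PtaVI (TGGTGAT, off=3): starts [24, 47] → cuts [27, 50]
  HnxI (TAATCGA, off=1): starts [0, 8, 16, 37] → cuts [1, 9, 17, 38]

Pooled cuts: [1, 9, 17, 27, 38, 50, 57, 68]

Fragment lengths:
  1→9: 8 bp
  9→17: 8 bp
  17→27: 10 bp
  27→38: 11 bp
  38→50: 12 bp
  50→57: 7 bp
  57→68: 11 bp
  68→1 (wrap): 72-68+1 = 5 bp

[5,7,8,8,10,11,11,12]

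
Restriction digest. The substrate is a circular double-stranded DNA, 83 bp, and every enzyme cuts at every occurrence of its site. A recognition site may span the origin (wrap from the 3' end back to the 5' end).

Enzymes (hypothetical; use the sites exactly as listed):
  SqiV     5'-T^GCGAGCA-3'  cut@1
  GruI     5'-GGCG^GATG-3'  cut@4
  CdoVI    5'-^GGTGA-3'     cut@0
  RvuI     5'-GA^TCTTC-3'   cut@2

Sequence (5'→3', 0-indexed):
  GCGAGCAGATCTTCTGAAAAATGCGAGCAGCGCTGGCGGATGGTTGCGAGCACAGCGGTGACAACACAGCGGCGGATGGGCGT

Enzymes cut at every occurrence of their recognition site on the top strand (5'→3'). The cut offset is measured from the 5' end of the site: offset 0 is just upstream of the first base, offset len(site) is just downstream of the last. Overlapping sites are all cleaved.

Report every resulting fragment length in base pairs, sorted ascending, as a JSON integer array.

Site scan:
  SqiV (TGCGAGCA, off=1): starts [21, 44, 82] → cuts [0, 22, 45]
  GruI (GGCGGATG, off=4): starts [34, 70] → cuts [38, 74]
  CdoVI (GGTGA, off=0): starts [56] → cuts [56]
  RvuI (GATCTTC, off=2): starts [7] → cuts [9]

All cut coordinates (distinct, sorted): [0, 9, 22, 38, 45, 56, 74]

Fragment lengths:
  0→9: 9 bp
  9→22: 13 bp
  22→38: 16 bp
  38→45: 7 bp
  45→56: 11 bp
  56→74: 18 bp
  74→0 (wrap): 83-74+0 = 9 bp

[7,9,9,11,13,16,18]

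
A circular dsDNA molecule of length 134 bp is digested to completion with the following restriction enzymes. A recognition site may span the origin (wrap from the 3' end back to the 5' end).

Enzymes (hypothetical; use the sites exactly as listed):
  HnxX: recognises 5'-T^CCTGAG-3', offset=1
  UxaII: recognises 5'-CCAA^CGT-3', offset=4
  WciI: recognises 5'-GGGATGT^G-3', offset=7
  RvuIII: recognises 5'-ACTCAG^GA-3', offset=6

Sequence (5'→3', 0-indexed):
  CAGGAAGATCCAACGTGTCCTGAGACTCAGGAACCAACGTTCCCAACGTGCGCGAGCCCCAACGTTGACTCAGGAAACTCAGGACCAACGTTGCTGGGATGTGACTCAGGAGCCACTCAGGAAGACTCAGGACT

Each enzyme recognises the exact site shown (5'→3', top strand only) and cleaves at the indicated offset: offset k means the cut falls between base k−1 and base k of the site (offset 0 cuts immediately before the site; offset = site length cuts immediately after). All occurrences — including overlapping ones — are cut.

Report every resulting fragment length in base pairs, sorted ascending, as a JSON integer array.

[5,6,7,7,7,9,9,10,10,11,11,12,14,16]

Site scan:
  HnxX (TCCTGAG, off=1): starts [17] → cuts [18]
  UxaII (CCAACGT, off=4): starts [9, 33, 42, 58, 84] → cuts [13, 37, 46, 62, 88]
  WciI (GGGATGTG, off=7): starts [95] → cuts [102]
  RvuIII (ACTCAGGA, off=6): starts [24, 67, 76, 103, 114, 124, 131] → cuts [3, 30, 73, 82, 109, 120, 130]

All cut coordinates (distinct, sorted): [3, 13, 18, 30, 37, 46, 62, 73, 82, 88, 102, 109, 120, 130]

Fragments:
  3→13: 10 bp
  13→18: 5 bp
  18→30: 12 bp
  30→37: 7 bp
  37→46: 9 bp
  46→62: 16 bp
  62→73: 11 bp
  73→82: 9 bp
  82→88: 6 bp
  88→102: 14 bp
  102→109: 7 bp
  109→120: 11 bp
  120→130: 10 bp
  130→3 (wrap): 134-130+3 = 7 bp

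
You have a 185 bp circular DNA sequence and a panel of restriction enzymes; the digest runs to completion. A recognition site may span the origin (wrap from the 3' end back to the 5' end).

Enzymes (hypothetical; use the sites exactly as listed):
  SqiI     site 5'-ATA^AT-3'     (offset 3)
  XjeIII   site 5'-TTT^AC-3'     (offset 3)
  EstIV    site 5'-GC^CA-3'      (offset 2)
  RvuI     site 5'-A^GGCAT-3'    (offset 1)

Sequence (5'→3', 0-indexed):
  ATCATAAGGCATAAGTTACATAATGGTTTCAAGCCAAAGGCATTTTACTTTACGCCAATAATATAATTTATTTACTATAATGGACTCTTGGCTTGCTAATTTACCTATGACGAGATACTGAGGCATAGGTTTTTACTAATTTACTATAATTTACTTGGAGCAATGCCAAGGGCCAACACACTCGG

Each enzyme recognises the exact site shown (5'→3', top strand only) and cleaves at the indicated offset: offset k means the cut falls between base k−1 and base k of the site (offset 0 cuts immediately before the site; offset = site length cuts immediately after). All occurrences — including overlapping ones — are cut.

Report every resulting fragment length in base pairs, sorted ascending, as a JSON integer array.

[4,4,4,5,5,5,6,6,7,8,8,8,12,13,14,15,19,19,23]

Site scan:
  SqiI ATAAT/3: at [19, 57, 62, 76, 145] ⇒ [22, 60, 65, 79, 148]
  XjeIII TTTAC/3: at [43, 48, 70, 99, 131, 139, 149] ⇒ [46, 51, 73, 102, 134, 142, 152]
  EstIV GCCA/2: at [32, 53, 164, 171] ⇒ [34, 55, 166, 173]
  RvuI AGGCAT/1: at [6, 37, 120] ⇒ [7, 38, 121]

All cut coordinates (distinct, sorted): [7, 22, 34, 38, 46, 51, 55, 60, 65, 73, 79, 102, 121, 134, 142, 148, 152, 166, 173]

Fragments:
  7→22: 15 bp
  22→34: 12 bp
  34→38: 4 bp
  38→46: 8 bp
  46→51: 5 bp
  51→55: 4 bp
  55→60: 5 bp
  60→65: 5 bp
  65→73: 8 bp
  73→79: 6 bp
  79→102: 23 bp
  102→121: 19 bp
  121→134: 13 bp
  134→142: 8 bp
  142→148: 6 bp
  148→152: 4 bp
  152→166: 14 bp
  166→173: 7 bp
  173→7 (wrap): 185-173+7 = 19 bp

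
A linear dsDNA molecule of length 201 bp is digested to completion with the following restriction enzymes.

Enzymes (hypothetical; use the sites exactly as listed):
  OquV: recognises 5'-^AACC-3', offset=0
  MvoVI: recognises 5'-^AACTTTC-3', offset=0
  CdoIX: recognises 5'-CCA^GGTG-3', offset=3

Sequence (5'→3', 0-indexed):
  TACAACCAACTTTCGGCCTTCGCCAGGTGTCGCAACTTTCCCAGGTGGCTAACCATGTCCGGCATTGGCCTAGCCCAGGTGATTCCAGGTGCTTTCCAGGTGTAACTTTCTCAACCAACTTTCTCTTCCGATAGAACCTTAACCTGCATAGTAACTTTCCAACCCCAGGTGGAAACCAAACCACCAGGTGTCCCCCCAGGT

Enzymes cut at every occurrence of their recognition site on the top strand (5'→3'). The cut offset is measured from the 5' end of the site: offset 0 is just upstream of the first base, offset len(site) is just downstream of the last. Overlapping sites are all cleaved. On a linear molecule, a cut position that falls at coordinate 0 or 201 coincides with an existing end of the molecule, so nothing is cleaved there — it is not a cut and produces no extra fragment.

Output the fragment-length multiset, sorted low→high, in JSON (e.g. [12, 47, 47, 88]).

Per-enzyme occurrences:
  OquV AACC/0: at [3, 50, 112, 134, 140, 160, 173, 178] ⇒ [3, 50, 112, 134, 140, 160, 173, 178]
  MvoVI AACTTTC/0: at [7, 33, 103, 116, 152] ⇒ [7, 33, 103, 116, 152]
  CdoIX CCAGGTG/3: at [22, 40, 74, 84, 95, 164, 183] ⇒ [25, 43, 77, 87, 98, 167, 186]

Pooled cuts: [3, 7, 25, 33, 43, 50, 77, 87, 98, 103, 112, 116, 134, 140, 152, 160, 167, 173, 178, 186]

Fragment lengths:
  [0,3): 3 bp
  [3,7): 4 bp
  [7,25): 18 bp
  [25,33): 8 bp
  [33,43): 10 bp
  [43,50): 7 bp
  [50,77): 27 bp
  [77,87): 10 bp
  [87,98): 11 bp
  [98,103): 5 bp
  [103,112): 9 bp
  [112,116): 4 bp
  [116,134): 18 bp
  [134,140): 6 bp
  [140,152): 12 bp
  [152,160): 8 bp
  [160,167): 7 bp
  [167,173): 6 bp
  [173,178): 5 bp
  [178,186): 8 bp
  [186,201): 15 bp

[3,4,4,5,5,6,6,7,7,8,8,8,9,10,10,11,12,15,18,18,27]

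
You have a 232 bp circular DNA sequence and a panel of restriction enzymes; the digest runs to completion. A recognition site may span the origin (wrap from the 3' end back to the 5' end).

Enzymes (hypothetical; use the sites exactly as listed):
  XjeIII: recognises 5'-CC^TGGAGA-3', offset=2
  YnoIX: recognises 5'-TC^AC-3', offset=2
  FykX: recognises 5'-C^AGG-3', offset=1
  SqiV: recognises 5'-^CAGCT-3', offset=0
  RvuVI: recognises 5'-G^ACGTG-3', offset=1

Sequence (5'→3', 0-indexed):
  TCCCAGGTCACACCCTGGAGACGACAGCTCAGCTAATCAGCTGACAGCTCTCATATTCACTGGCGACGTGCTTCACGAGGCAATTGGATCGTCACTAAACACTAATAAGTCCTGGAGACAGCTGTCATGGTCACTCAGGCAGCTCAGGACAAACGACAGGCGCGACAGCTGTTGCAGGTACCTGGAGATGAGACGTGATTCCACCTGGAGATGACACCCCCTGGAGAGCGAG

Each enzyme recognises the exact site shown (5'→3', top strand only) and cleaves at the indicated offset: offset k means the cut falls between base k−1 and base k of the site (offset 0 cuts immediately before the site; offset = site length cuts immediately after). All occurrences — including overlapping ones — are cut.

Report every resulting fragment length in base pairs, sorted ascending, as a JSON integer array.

Site scan:
  XjeIII CCTGGAGA/2: at [13, 110, 180, 203, 219] ⇒ [15, 112, 182, 205, 221]
  YnoIX TCAC/2: at [7, 56, 72, 91, 130] ⇒ [9, 58, 74, 93, 132]
  FykX CAGG/1: at [3, 135, 144, 156, 174] ⇒ [4, 136, 145, 157, 175]
  SqiV CAGCT/0: at [24, 29, 37, 44, 118, 139, 165] ⇒ [24, 29, 37, 44, 118, 139, 165]
  RvuVI GACGTG/1: at [64, 191] ⇒ [65, 192]

Pooled cuts: [4, 9, 15, 24, 29, 37, 44, 58, 65, 74, 93, 112, 118, 132, 136, 139, 145, 157, 165, 175, 182, 192, 205, 221]

Fragment lengths:
  4→9: 5 bp
  9→15: 6 bp
  15→24: 9 bp
  24→29: 5 bp
  29→37: 8 bp
  37→44: 7 bp
  44→58: 14 bp
  58→65: 7 bp
  65→74: 9 bp
  74→93: 19 bp
  93→112: 19 bp
  112→118: 6 bp
  118→132: 14 bp
  132→136: 4 bp
  136→139: 3 bp
  139→145: 6 bp
  145→157: 12 bp
  157→165: 8 bp
  165→175: 10 bp
  175→182: 7 bp
  182→192: 10 bp
  192→205: 13 bp
  205→221: 16 bp
  221→4 (wrap): 232-221+4 = 15 bp

[3,4,5,5,6,6,6,7,7,7,8,8,9,9,10,10,12,13,14,14,15,16,19,19]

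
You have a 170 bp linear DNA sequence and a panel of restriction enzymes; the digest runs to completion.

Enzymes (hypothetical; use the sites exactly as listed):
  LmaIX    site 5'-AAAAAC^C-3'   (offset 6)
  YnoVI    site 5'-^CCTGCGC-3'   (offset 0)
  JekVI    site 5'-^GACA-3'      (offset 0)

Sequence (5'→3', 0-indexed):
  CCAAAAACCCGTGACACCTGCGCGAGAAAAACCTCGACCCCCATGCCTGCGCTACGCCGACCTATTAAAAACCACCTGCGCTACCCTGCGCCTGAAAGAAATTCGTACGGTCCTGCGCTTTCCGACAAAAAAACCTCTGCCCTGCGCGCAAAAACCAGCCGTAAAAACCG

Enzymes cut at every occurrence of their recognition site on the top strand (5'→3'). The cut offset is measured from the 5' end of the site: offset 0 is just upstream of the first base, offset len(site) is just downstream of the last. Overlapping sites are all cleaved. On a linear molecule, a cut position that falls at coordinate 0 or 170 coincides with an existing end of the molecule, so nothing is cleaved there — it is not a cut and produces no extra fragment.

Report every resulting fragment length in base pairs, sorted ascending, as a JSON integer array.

[2,2,4,4,6,8,10,11,12,13,13,15,16,27,27]

Scan for sites:
  LmaIX AAAAACC/6: at [2, 26, 66, 128, 149, 162] ⇒ [8, 32, 72, 134, 155, 168]
  YnoVI CCTGCGC/0: at [16, 45, 74, 84, 111, 140] ⇒ [16, 45, 74, 84, 111, 140]
  JekVI GACA/0: at [12, 123] ⇒ [12, 123]

Pooled cuts: [8, 12, 16, 32, 45, 72, 74, 84, 111, 123, 134, 140, 155, 168]

Fragment lengths:
  [0,8): 8 bp
  [8,12): 4 bp
  [12,16): 4 bp
  [16,32): 16 bp
  [32,45): 13 bp
  [45,72): 27 bp
  [72,74): 2 bp
  [74,84): 10 bp
  [84,111): 27 bp
  [111,123): 12 bp
  [123,134): 11 bp
  [134,140): 6 bp
  [140,155): 15 bp
  [155,168): 13 bp
  [168,170): 2 bp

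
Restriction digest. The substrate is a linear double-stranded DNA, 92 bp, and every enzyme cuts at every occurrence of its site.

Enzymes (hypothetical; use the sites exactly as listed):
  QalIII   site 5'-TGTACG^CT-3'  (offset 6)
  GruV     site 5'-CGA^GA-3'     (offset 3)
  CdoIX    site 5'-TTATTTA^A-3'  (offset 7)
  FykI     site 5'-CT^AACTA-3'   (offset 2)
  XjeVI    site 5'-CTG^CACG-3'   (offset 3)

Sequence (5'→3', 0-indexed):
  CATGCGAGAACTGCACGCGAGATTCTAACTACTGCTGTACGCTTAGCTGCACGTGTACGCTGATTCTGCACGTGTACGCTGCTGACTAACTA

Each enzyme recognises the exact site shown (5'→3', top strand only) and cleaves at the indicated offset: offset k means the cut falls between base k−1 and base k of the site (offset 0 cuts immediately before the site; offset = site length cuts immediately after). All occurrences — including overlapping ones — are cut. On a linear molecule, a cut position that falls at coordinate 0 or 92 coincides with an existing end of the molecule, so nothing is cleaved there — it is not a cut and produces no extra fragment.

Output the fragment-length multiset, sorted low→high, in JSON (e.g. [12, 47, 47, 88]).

Scan for sites:
  QalIII TGTACGCT/6: at [35, 53, 72] ⇒ [41, 59, 78]
  GruV CGAGA/3: at [4, 17] ⇒ [7, 20]
  CdoIX (TTATTTAA, off=7): no sites
  FykI CTAACTA/2: at [24, 85] ⇒ [26, 87]
  XjeVI CTGCACG/3: at [10, 46, 65] ⇒ [13, 49, 68]

All cut coordinates (distinct, sorted): [7, 13, 20, 26, 41, 49, 59, 68, 78, 87]

Fragments:
  [0,7): 7 bp
  [7,13): 6 bp
  [13,20): 7 bp
  [20,26): 6 bp
  [26,41): 15 bp
  [41,49): 8 bp
  [49,59): 10 bp
  [59,68): 9 bp
  [68,78): 10 bp
  [78,87): 9 bp
  [87,92): 5 bp

[5,6,6,7,7,8,9,9,10,10,15]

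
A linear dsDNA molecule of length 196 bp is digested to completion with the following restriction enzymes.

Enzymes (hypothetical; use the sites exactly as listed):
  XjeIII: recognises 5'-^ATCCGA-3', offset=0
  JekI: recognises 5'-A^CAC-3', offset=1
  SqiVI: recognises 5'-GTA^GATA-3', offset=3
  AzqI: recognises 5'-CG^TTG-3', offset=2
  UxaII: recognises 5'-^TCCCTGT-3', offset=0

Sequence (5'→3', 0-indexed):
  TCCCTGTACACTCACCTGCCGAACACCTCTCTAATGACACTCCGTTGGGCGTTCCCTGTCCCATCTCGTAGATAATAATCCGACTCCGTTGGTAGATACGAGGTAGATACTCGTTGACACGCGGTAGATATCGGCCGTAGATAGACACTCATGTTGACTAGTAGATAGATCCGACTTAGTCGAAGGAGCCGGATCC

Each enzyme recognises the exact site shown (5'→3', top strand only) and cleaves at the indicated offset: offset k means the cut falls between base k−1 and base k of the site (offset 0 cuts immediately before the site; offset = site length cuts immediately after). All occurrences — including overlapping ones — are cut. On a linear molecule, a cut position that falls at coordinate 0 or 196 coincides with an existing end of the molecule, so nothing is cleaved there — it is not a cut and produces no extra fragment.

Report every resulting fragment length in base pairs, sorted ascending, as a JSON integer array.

[4,5,6,6,7,7,8,8,8,9,11,11,13,14,15,18,18,28]

Scan for sites:
  XjeIII ATCCGA/0: at [77, 168] ⇒ [77, 168]
  JekI ACAC/1: at [7, 22, 36, 116, 144] ⇒ [8, 23, 37, 117, 145]
  SqiVI GTAGATA/3: at [67, 91, 102, 123, 136, 160] ⇒ [70, 94, 105, 126, 139, 163]
  AzqI CGTTG/2: at [42, 86, 111] ⇒ [44, 88, 113]
  UxaII TCCCTGT/0: at [0, 52] ⇒ [52] (position 0 is a terminus of the linear molecule — no cut)

Pooled cuts: [8, 23, 37, 44, 52, 70, 77, 88, 94, 105, 113, 117, 126, 139, 145, 163, 168]

Fragments:
  [0,8): 8 bp
  [8,23): 15 bp
  [23,37): 14 bp
  [37,44): 7 bp
  [44,52): 8 bp
  [52,70): 18 bp
  [70,77): 7 bp
  [77,88): 11 bp
  [88,94): 6 bp
  [94,105): 11 bp
  [105,113): 8 bp
  [113,117): 4 bp
  [117,126): 9 bp
  [126,139): 13 bp
  [139,145): 6 bp
  [145,163): 18 bp
  [163,168): 5 bp
  [168,196): 28 bp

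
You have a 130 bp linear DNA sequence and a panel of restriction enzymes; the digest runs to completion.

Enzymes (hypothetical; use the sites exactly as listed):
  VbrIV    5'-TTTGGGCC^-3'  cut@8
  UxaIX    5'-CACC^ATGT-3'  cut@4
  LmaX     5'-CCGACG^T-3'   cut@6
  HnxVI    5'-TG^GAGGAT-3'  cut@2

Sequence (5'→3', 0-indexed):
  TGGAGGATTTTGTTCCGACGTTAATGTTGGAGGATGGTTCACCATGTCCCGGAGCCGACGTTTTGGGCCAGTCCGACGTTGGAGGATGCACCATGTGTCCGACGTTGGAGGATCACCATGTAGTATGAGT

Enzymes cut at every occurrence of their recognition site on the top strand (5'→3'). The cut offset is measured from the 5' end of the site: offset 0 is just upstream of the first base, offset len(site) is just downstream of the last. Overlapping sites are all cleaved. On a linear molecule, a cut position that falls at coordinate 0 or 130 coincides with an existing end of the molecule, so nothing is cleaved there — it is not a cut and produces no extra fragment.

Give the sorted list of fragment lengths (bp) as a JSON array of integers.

[2,3,3,9,9,9,10,11,12,13,14,17,18]

Site scan:
  VbrIV (TTTGGGCC, off=8): starts [61] → cuts [69]
  UxaIX (CACCATGT, off=4): starts [39, 88, 113] → cuts [43, 92, 117]
  LmaX (CCGACGT, off=6): starts [14, 54, 72, 98] → cuts [20, 60, 78, 104]
  HnxVI (TGGAGGAT, off=2): starts [0, 27, 79, 105] → cuts [2, 29, 81, 107]

Pooled cuts: [2, 20, 29, 43, 60, 69, 78, 81, 92, 104, 107, 117]

Fragment lengths:
  [0,2): 2 bp
  [2,20): 18 bp
  [20,29): 9 bp
  [29,43): 14 bp
  [43,60): 17 bp
  [60,69): 9 bp
  [69,78): 9 bp
  [78,81): 3 bp
  [81,92): 11 bp
  [92,104): 12 bp
  [104,107): 3 bp
  [107,117): 10 bp
  [117,130): 13 bp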